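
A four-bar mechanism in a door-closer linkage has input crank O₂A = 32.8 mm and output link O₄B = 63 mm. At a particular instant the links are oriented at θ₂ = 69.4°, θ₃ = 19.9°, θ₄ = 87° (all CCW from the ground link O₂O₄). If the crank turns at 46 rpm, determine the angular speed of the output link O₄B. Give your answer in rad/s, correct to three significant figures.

ω₂ = 4.817 rad/s (from 46 rpm).
Differentiating the loop-closure r₂e^{iθ₂}+r₃e^{iθ₃}=r₁+r₄e^{iθ₄} gives r₂ω₂e^{iθ₂}+r₃ω₃e^{iθ₃}=r₄ω₄e^{iθ₄}.
Eliminating the other unknown: ω₄ = r₂ω₂ sin(θ₂−θ₃) / [r₄ sin(θ₄−θ₃)].
Numerator sine = +0.76041; denominator sine = +0.92119.
Result = 0.0328·4.817·(+0.76041) / (0.063·(+0.92119)) = +2.0702 rad/s; magnitude 2.0702 rad/s.

2.07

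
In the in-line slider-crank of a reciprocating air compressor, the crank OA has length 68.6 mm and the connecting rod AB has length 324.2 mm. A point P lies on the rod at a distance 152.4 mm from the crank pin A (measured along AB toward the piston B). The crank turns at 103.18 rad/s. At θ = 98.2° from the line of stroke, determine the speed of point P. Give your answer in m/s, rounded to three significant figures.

6.92

ω = 103.2 rad/s.  Crank-pin speed |V_A| = rω = 7.0781 m/s, perpendicular to OA.
Rod angle: sinφ = −(r/L) sinθ ⇒ φ = -12.089°; ω_rod = −rω cosθ/√(L²−r²sin²θ) = +3.1846 rad/s.
V_P = V_A + ω_rod × AP, with AP = 0.1524 m along the rod.
Components: V_Px = −rω sinθ − a·ω_rod·sinφ = -6.9041 m/s;  V_Py = rω cosθ + a·ω_rod·cosφ = -0.53498 m/s.
|V_P| = √(V_Px² + V_Py²) = 6.9248 m/s.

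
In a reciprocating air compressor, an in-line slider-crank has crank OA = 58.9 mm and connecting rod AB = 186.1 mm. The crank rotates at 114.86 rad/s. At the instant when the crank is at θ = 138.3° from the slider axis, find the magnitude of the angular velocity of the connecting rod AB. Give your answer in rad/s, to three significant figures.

27.8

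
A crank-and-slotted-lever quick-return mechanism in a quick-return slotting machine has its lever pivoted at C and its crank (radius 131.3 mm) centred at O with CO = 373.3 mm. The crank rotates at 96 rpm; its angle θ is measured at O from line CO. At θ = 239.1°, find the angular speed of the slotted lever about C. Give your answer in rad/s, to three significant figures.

0.750

ω = 10.05 rad/s (from 96 rpm).
Crank pin A relative to C: A = (d + r cosθ, r sinθ); lever angle φ = atan2(r sinθ, d + r cosθ).
Differentiating tanφ: φ̇ = rω(d cosθ + r)/(d² + r² + 2dr cosθ).
d² + r² + 2dr cosθ = |CA|² = 0.106251 m²;  d cosθ + r = -0.060405 m.
|ω_lever| = |0.1313·10.05·-0.060405| / 0.106251 = 0.75042 rad/s.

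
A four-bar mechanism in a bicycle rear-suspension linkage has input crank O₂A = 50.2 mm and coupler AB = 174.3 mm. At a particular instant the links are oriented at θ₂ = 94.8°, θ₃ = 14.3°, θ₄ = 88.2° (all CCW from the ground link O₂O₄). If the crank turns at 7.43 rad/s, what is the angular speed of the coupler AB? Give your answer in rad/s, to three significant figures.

0.256

ω₂ = 7.43 rad/s
Differentiating the loop-closure r₂e^{iθ₂}+r₃e^{iθ₃}=r₁+r₄e^{iθ₄} gives r₂ω₂e^{iθ₂}+r₃ω₃e^{iθ₃}=r₄ω₄e^{iθ₄}.
Eliminating the other unknown: ω₃ = r₂ω₂ sin(θ₄−θ₂) / [r₃ sin(θ₃−θ₄)].
Numerator sine = -0.11494; denominator sine = -0.96078.
Result = 0.0502·7.43·(-0.11494) / (0.1743·(-0.96078)) = +0.256 rad/s; magnitude 0.256 rad/s.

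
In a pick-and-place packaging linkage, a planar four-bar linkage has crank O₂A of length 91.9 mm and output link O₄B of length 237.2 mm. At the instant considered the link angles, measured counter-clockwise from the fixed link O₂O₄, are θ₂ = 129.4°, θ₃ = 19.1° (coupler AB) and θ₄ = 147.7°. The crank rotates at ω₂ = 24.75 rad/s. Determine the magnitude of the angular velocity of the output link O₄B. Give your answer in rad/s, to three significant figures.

11.5

ω₂ = 24.75 rad/s
Differentiating the loop-closure r₂e^{iθ₂}+r₃e^{iθ₃}=r₁+r₄e^{iθ₄} gives r₂ω₂e^{iθ₂}+r₃ω₃e^{iθ₃}=r₄ω₄e^{iθ₄}.
Eliminating the other unknown: ω₄ = r₂ω₂ sin(θ₂−θ₃) / [r₄ sin(θ₄−θ₃)].
Numerator sine = +0.93789; denominator sine = +0.78152.
Result = 0.0919·24.75·(+0.93789) / (0.2372·(+0.78152)) = +11.508 rad/s; magnitude 11.508 rad/s.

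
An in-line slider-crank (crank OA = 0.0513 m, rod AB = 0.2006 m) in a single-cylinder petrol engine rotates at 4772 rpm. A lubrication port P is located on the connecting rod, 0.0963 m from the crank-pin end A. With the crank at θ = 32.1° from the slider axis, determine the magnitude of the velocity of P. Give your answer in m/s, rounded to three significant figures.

ω = 499.7 rad/s.  Crank-pin speed |V_A| = rω = 25.636 m/s, perpendicular to OA.
Rod angle: sinφ = −(r/L) sinθ ⇒ φ = -7.810°; ω_rod = −rω cosθ/√(L²−r²sin²θ) = -109.27 rad/s.
V_P = V_A + ω_rod × AP, with AP = 0.0963 m along the rod.
Components: V_Px = −rω sinθ − a·ω_rod·sinφ = -15.053 m/s;  V_Py = rω cosθ + a·ω_rod·cosφ = +11.291 m/s.
|V_P| = √(V_Px² + V_Py²) = 18.817 m/s.

18.8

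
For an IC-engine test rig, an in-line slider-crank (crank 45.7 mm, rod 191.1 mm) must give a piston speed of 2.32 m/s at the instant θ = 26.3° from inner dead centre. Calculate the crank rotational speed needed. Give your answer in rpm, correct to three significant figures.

For an in-line slider-crank, |v_piston| = rω|sinθ|·[1 + r cosθ/√(L² − r² sin²θ)].
With r = 0.0457 m, L = 0.1911 m, θ = 26.3°: the bracketed kinematic factor |dx/dθ| = 0.024614 m.
ω = v/|dx/dθ| = 2.32/0.024614 = 94.256 rad/s.
N = 60ω/(2π) = 900.07 rpm.

900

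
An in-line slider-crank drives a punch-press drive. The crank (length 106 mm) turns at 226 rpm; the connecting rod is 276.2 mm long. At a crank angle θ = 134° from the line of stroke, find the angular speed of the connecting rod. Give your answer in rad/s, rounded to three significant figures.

ω = 23.67 rad/s (converted from 226 rpm).
The rod makes angle φ with the slider axis where L sinφ = r sinθ; differentiating, L cosφ·φ̇ = r ω cosθ.
L cosφ = √(L² − r² sin²θ) = 0.26547 m.
|ω_rod| = r ω |cosθ| / √(L² − r² sin²θ) = 0.106·23.67·0.69466/0.26547 = 6.5645 rad/s.

6.56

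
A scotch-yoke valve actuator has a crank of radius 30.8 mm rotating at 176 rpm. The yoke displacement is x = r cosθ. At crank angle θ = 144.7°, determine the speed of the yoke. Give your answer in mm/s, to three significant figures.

328

ω = 18.43 rad/s (from 176 rpm).
x = r cosθ ⇒ ẋ = −rω sinθ.
|v| = rω|sinθ| = 0.0308·18.43·|sin 144.7°| = 0.32803 m/s = 328.03 mm/s.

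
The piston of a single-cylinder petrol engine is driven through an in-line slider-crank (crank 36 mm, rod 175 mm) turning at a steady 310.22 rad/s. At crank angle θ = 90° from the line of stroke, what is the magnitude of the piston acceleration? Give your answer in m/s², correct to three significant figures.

ω = 310.2 rad/s
x(θ) = r cosθ + √(L² − r² sin²θ); with ω constant, a = ω²·d²x/dθ².
d²x/dθ² = −r cosθ − r²(cos2θ)/√u − r⁴ sin²2θ/(4u^{3/2}),  u = L² − r² sin²θ = 0.029329 m².
Substituting r = 0.036 m, L = 0.175 m, θ = 90°: d²x/dθ² = +0.0075676 m.
a = ω²·d²x/dθ² = (310.2)²·(+0.0075676) = +728.28 m/s²;  |a| = 728.28 m/s².

728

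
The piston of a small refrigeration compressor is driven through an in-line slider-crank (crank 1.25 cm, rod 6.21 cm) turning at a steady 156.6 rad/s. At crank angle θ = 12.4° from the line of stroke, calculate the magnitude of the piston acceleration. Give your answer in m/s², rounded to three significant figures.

ω = 156.6 rad/s
x(θ) = r cosθ + √(L² − r² sin²θ); with ω constant, a = ω²·d²x/dθ².
d²x/dθ² = −r cosθ − r²(cos2θ)/√u − r⁴ sin²2θ/(4u^{3/2}),  u = L² − r² sin²θ = 0.00384921 m².
Substituting r = 0.0125 m, L = 0.0621 m, θ = 12.4°: d²x/dθ² = -0.014499 m.
a = ω²·d²x/dθ² = (156.6)²·(-0.014499) = -355.57 m/s²;  |a| = 355.57 m/s².

356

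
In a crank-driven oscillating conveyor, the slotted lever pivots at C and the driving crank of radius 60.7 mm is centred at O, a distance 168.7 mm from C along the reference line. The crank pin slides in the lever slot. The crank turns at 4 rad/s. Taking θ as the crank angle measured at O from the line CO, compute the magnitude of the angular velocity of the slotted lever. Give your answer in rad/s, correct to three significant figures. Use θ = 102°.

ω = 4 rad/s
Crank pin A relative to C: A = (d + r cosθ, r sinθ); lever angle φ = atan2(r sinθ, d + r cosθ).
Differentiating tanφ: φ̇ = rω(d cosθ + r)/(d² + r² + 2dr cosθ).
d² + r² + 2dr cosθ = |CA|² = 0.0278861 m²;  d cosθ + r = +0.025625 m.
|ω_lever| = |0.0607·4·+0.025625| / 0.0278861 = 0.22312 rad/s.

0.223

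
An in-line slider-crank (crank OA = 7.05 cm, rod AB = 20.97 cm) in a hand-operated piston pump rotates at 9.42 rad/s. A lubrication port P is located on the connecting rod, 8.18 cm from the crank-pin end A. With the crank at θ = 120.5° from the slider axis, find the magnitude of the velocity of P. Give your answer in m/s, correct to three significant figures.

ω = 9.42 rad/s.  Crank-pin speed |V_A| = rω = 0.66411 m/s, perpendicular to OA.
Rod angle: sinφ = −(r/L) sinθ ⇒ φ = -16.839°; ω_rod = −rω cosθ/√(L²−r²sin²θ) = +1.6794 rad/s.
V_P = V_A + ω_rod × AP, with AP = 0.0818 m along the rod.
Components: V_Px = −rω sinθ − a·ω_rod·sinφ = -0.53242 m/s;  V_Py = rω cosθ + a·ω_rod·cosφ = -0.20558 m/s.
|V_P| = √(V_Px² + V_Py²) = 0.57073 m/s.

0.571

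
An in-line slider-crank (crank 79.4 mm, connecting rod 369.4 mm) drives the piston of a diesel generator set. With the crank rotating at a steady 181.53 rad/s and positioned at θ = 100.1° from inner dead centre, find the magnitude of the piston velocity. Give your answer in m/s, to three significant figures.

13.6

ω = 181.5 rad/s
For an in-line slider-crank, x = r cosθ + √(L² − r² sin²θ), so v = −rω sinθ·[1 + r cosθ/√(L² − r² sin²θ)].
With r = 0.0794 m, L = 0.3694 m, θ = 100.1°: √(L² − r² sin²θ) = 0.36103 m.
v = −0.0794·181.5·0.98450·[1 + 0.0794·-0.17537/0.36103] = -13.643 m/s.
|v| = 13.643 m/s.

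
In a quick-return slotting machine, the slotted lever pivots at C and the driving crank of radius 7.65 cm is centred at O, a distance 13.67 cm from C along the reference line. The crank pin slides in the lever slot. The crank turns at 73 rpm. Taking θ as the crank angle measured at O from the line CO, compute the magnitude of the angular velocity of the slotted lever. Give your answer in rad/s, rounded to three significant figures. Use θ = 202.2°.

ω = 7.645 rad/s (from 73 rpm).
Crank pin A relative to C: A = (d + r cosθ, r sinθ); lever angle φ = atan2(r sinθ, d + r cosθ).
Differentiating tanφ: φ̇ = rω(d cosθ + r)/(d² + r² + 2dr cosθ).
d² + r² + 2dr cosθ = |CA|² = 0.00517446 m²;  d cosθ + r = -0.050067 m.
|ω_lever| = |0.0765·7.645·-0.050067| / 0.00517446 = 5.6584 rad/s.

5.66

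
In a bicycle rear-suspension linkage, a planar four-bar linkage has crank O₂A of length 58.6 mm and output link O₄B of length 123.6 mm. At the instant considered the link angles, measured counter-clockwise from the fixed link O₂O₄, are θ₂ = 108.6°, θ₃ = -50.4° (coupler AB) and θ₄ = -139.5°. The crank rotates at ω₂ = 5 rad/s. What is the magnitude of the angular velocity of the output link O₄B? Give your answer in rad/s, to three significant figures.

0.850

ω₂ = 5 rad/s
Differentiating the loop-closure r₂e^{iθ₂}+r₃e^{iθ₃}=r₁+r₄e^{iθ₄} gives r₂ω₂e^{iθ₂}+r₃ω₃e^{iθ₃}=r₄ω₄e^{iθ₄}.
Eliminating the other unknown: ω₄ = r₂ω₂ sin(θ₂−θ₃) / [r₄ sin(θ₄−θ₃)].
Numerator sine = +0.35837; denominator sine = -0.99988.
Result = 0.0586·5·(+0.35837) / (0.1236·(-0.99988)) = -0.84963 rad/s; magnitude 0.84963 rad/s.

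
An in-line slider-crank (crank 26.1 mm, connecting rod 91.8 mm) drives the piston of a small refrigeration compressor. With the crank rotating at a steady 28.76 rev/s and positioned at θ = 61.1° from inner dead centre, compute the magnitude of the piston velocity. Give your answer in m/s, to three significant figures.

ω = 2π·28.8 = 180.7 rad/s
For an in-line slider-crank, x = r cosθ + √(L² − r² sin²θ), so v = −rω sinθ·[1 + r cosθ/√(L² − r² sin²θ)].
With r = 0.0261 m, L = 0.0918 m, θ = 61.1°: √(L² − r² sin²θ) = 0.088911 m.
v = −0.0261·180.7·0.87546·[1 + 0.0261·0.48328/0.088911] = -4.7148 m/s.
|v| = 4.7148 m/s.

4.71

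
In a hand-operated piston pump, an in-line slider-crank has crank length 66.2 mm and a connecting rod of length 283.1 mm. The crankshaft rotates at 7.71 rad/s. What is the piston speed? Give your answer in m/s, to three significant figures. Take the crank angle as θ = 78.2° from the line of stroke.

ω = 7.71 rad/s
For an in-line slider-crank, x = r cosθ + √(L² − r² sin²θ), so v = −rω sinθ·[1 + r cosθ/√(L² − r² sin²θ)].
With r = 0.0662 m, L = 0.2831 m, θ = 78.2°: √(L² − r² sin²θ) = 0.27558 m.
v = −0.0662·7.71·0.97887·[1 + 0.0662·0.20450/0.27558] = -0.52416 m/s.
|v| = 0.52416 m/s.

0.524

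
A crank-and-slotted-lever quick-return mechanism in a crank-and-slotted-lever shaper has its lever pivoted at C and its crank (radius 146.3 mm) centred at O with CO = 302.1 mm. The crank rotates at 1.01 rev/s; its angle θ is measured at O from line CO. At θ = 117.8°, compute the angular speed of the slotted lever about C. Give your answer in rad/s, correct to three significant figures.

ω = 6.346 rad/s (from 1.01 rev/s).
Crank pin A relative to C: A = (d + r cosθ, r sinθ); lever angle φ = atan2(r sinθ, d + r cosθ).
Differentiating tanφ: φ̇ = rω(d cosθ + r)/(d² + r² + 2dr cosθ).
d² + r² + 2dr cosθ = |CA|² = 0.0714421 m²;  d cosθ + r = +0.0054046 m.
|ω_lever| = |0.1463·6.346·+0.0054046| / 0.0714421 = 0.070235 rad/s.

0.0702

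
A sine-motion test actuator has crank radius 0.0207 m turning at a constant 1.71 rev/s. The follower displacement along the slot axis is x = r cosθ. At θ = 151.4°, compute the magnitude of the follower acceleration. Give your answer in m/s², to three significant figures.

2.10

ω = 10.74 rad/s (from 1.71 rev/s).
x = r cosθ ⇒ ẍ = −rω² cosθ (ω constant).
|a| = rω²|cosθ| = 0.0207·(10.74)²·|cos 151.4°| = 2.098 m/s².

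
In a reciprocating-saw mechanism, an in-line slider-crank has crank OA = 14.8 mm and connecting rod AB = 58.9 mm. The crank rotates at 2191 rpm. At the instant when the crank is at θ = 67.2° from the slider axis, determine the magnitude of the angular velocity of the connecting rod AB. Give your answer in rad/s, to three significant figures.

23.0

ω = 229.4 rad/s (converted from 2191 rpm).
The rod makes angle φ with the slider axis where L sinφ = r sinθ; differentiating, L cosφ·φ̇ = r ω cosθ.
L cosφ = √(L² − r² sin²θ) = 0.057298 m.
|ω_rod| = r ω |cosθ| / √(L² − r² sin²θ) = 0.0148·229.4·0.38752/0.057298 = 22.966 rad/s.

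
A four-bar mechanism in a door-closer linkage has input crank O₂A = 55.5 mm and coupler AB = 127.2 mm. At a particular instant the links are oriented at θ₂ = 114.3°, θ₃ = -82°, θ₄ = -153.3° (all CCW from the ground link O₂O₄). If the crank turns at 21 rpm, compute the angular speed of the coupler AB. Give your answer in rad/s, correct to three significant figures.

ω₂ = 2.199 rad/s (from 21 rpm).
Differentiating the loop-closure r₂e^{iθ₂}+r₃e^{iθ₃}=r₁+r₄e^{iθ₄} gives r₂ω₂e^{iθ₂}+r₃ω₃e^{iθ₃}=r₄ω₄e^{iθ₄}.
Eliminating the other unknown: ω₃ = r₂ω₂ sin(θ₄−θ₂) / [r₃ sin(θ₃−θ₄)].
Numerator sine = +0.99912; denominator sine = +0.94721.
Result = 0.0555·2.199·(+0.99912) / (0.1272·(+0.94721)) = +1.0121 rad/s; magnitude 1.0121 rad/s.

1.01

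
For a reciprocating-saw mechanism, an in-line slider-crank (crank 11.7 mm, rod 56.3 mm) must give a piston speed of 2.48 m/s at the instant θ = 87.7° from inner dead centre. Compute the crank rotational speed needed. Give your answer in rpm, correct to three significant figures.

2010

For an in-line slider-crank, |v_piston| = rω|sinθ|·[1 + r cosθ/√(L² − r² sin²θ)].
With r = 0.0117 m, L = 0.0563 m, θ = 87.7°: the bracketed kinematic factor |dx/dθ| = 0.01179 m.
ω = v/|dx/dθ| = 2.48/0.01179 = 210.34 rad/s.
N = 60ω/(2π) = 2008.6 rpm.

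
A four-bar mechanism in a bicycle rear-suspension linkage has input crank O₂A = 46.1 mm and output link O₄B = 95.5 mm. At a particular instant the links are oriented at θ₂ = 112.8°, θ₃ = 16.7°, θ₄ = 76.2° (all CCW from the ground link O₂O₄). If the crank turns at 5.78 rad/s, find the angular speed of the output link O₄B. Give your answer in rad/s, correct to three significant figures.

ω₂ = 5.78 rad/s
Differentiating the loop-closure r₂e^{iθ₂}+r₃e^{iθ₃}=r₁+r₄e^{iθ₄} gives r₂ω₂e^{iθ₂}+r₃ω₃e^{iθ₃}=r₄ω₄e^{iθ₄}.
Eliminating the other unknown: ω₄ = r₂ω₂ sin(θ₂−θ₃) / [r₄ sin(θ₄−θ₃)].
Numerator sine = +0.99434; denominator sine = +0.86163.
Result = 0.0461·5.78·(+0.99434) / (0.0955·(+0.86163)) = +3.2199 rad/s; magnitude 3.2199 rad/s.

3.22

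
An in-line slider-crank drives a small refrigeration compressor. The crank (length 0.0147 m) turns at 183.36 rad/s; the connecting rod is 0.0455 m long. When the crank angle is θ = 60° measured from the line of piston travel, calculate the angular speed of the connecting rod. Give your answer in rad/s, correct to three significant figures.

30.9

ω = 183.4 rad/s
The rod makes angle φ with the slider axis where L sinφ = r sinθ; differentiating, L cosφ·φ̇ = r ω cosθ.
L cosφ = √(L² − r² sin²θ) = 0.043683 m.
|ω_rod| = r ω |cosθ| / √(L² − r² sin²θ) = 0.0147·183.4·0.50000/0.043683 = 30.852 rad/s.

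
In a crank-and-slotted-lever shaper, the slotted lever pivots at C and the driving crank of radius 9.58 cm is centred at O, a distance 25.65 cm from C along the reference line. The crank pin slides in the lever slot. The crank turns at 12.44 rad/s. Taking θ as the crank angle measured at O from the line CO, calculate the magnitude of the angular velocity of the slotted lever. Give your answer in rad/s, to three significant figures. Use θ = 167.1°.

ω = 12.44 rad/s
Crank pin A relative to C: A = (d + r cosθ, r sinθ); lever angle φ = atan2(r sinθ, d + r cosθ).
Differentiating tanφ: φ̇ = rω(d cosθ + r)/(d² + r² + 2dr cosθ).
d² + r² + 2dr cosθ = |CA|² = 0.0270649 m²;  d cosθ + r = -0.15423 m.
|ω_lever| = |0.0958·12.44·-0.15423| / 0.0270649 = 6.7911 rad/s.

6.79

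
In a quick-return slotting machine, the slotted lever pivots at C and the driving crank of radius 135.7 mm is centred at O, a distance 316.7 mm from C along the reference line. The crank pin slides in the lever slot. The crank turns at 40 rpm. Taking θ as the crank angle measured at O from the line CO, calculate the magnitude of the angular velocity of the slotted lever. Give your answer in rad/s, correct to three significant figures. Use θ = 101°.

ω = 4.189 rad/s (from 40 rpm).
Crank pin A relative to C: A = (d + r cosθ, r sinθ); lever angle φ = atan2(r sinθ, d + r cosθ).
Differentiating tanφ: φ̇ = rω(d cosθ + r)/(d² + r² + 2dr cosθ).
d² + r² + 2dr cosθ = |CA|² = 0.102313 m²;  d cosθ + r = +0.075271 m.
|ω_lever| = |0.1357·4.189·+0.075271| / 0.102313 = 0.41818 rad/s.

0.418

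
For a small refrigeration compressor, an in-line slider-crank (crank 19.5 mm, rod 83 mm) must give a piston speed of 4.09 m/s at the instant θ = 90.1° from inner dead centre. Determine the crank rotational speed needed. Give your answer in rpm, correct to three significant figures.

2000

For an in-line slider-crank, |v_piston| = rω|sinθ|·[1 + r cosθ/√(L² − r² sin²θ)].
With r = 0.0195 m, L = 0.083 m, θ = 90.1°: the bracketed kinematic factor |dx/dθ| = 0.019492 m.
ω = v/|dx/dθ| = 4.09/0.019492 = 209.83 rad/s.
N = 60ω/(2π) = 2003.8 rpm.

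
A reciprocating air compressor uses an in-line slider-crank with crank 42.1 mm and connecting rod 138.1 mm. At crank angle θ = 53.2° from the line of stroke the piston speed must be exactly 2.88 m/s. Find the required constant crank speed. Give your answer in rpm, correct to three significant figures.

687

For an in-line slider-crank, |v_piston| = rω|sinθ|·[1 + r cosθ/√(L² − r² sin²θ)].
With r = 0.0421 m, L = 0.1381 m, θ = 53.2°: the bracketed kinematic factor |dx/dθ| = 0.040059 m.
ω = v/|dx/dθ| = 2.88/0.040059 = 71.894 rad/s.
N = 60ω/(2π) = 686.54 rpm.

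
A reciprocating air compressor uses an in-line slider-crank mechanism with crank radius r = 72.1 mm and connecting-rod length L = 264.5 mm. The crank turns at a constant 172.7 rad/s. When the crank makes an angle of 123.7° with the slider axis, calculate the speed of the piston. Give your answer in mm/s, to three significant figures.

ω = 172.7 rad/s
For an in-line slider-crank, x = r cosθ + √(L² − r² sin²θ), so v = −rω sinθ·[1 + r cosθ/√(L² − r² sin²θ)].
With r = 0.0721 m, L = 0.2645 m, θ = 123.7°: √(L² − r² sin²θ) = 0.25761 m.
v = −0.0721·172.7·0.83195·[1 + 0.0721·-0.55484/0.25761] = -8.7505 m/s.
|v| = 8.7505 m/s = 8750.5 mm/s.

8750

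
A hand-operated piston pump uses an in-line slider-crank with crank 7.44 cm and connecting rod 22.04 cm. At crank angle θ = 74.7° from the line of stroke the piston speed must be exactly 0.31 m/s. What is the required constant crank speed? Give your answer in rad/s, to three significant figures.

3.95

For an in-line slider-crank, |v_piston| = rω|sinθ|·[1 + r cosθ/√(L² − r² sin²θ)].
With r = 0.0744 m, L = 0.2204 m, θ = 74.7°: the bracketed kinematic factor |dx/dθ| = 0.078524 m.
ω = v/|dx/dθ| = 0.31/0.078524 = 3.9478 rad/s.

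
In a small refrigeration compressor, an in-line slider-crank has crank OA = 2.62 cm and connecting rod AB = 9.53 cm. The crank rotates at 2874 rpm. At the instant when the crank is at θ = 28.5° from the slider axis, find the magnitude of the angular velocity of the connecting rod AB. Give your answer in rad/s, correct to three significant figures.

ω = 301 rad/s (converted from 2874 rpm).
The rod makes angle φ with the slider axis where L sinφ = r sinθ; differentiating, L cosφ·φ̇ = r ω cosθ.
L cosφ = √(L² − r² sin²θ) = 0.094476 m.
|ω_rod| = r ω |cosθ| / √(L² − r² sin²θ) = 0.0262·301·0.87882/0.094476 = 73.349 rad/s.

73.3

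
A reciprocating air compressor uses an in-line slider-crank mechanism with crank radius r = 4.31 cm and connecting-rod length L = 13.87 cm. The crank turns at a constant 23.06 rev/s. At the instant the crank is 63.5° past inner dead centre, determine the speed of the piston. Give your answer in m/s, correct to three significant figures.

ω = 2π·23.1 = 144.9 rad/s
For an in-line slider-crank, x = r cosθ + √(L² − r² sin²θ), so v = −rω sinθ·[1 + r cosθ/√(L² − r² sin²θ)].
With r = 0.0431 m, L = 0.1387 m, θ = 63.5°: √(L² − r² sin²θ) = 0.13323 m.
v = −0.0431·144.9·0.89493·[1 + 0.0431·0.44620/0.13323] = -6.3954 m/s.
|v| = 6.3954 m/s.

6.40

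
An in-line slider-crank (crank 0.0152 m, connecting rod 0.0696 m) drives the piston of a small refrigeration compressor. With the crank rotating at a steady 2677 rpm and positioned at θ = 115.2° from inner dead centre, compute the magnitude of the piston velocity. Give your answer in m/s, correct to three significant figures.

ω = 2π·2677/60 = 280.3 rad/s
For an in-line slider-crank, x = r cosθ + √(L² − r² sin²θ), so v = −rω sinθ·[1 + r cosθ/√(L² − r² sin²θ)].
With r = 0.0152 m, L = 0.0696 m, θ = 115.2°: √(L² − r² sin²θ) = 0.068228 m.
v = −0.0152·280.3·0.90483·[1 + 0.0152·-0.42578/0.068228] = -3.4898 m/s.
|v| = 3.4898 m/s.

3.49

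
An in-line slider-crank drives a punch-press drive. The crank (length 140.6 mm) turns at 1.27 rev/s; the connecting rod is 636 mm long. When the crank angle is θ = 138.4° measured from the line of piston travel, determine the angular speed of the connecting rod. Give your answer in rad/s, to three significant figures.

ω = 7.98 rad/s (converted from 1.27 rev/s).
The rod makes angle φ with the slider axis where L sinφ = r sinθ; differentiating, L cosφ·φ̇ = r ω cosθ.
L cosφ = √(L² − r² sin²θ) = 0.62911 m.
|ω_rod| = r ω |cosθ| / √(L² − r² sin²θ) = 0.1406·7.98·0.74780/0.62911 = 1.3336 rad/s.

1.33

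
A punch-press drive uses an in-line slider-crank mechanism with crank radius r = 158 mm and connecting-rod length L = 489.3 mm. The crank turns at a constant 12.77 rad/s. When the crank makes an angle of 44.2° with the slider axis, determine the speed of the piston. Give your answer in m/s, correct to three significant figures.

1.74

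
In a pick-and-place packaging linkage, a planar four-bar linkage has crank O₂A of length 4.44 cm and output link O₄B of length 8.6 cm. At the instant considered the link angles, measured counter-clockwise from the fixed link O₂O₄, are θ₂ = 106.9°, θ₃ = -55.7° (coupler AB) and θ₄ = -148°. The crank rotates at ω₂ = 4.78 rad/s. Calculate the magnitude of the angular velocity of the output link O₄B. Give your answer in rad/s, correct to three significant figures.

ω₂ = 4.78 rad/s
Differentiating the loop-closure r₂e^{iθ₂}+r₃e^{iθ₃}=r₁+r₄e^{iθ₄} gives r₂ω₂e^{iθ₂}+r₃ω₃e^{iθ₃}=r₄ω₄e^{iθ₄}.
Eliminating the other unknown: ω₄ = r₂ω₂ sin(θ₂−θ₃) / [r₄ sin(θ₄−θ₃)].
Numerator sine = +0.29904; denominator sine = -0.99919.
Result = 0.0444·4.78·(+0.29904) / (0.086·(-0.99919)) = -0.73857 rad/s; magnitude 0.73857 rad/s.

0.739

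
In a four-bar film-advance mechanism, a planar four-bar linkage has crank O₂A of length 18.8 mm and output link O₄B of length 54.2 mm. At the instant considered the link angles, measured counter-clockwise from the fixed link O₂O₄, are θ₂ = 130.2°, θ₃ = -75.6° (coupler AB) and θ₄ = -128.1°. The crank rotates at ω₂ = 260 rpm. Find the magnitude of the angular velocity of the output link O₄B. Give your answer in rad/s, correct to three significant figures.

ω₂ = 27.23 rad/s (from 260 rpm).
Differentiating the loop-closure r₂e^{iθ₂}+r₃e^{iθ₃}=r₁+r₄e^{iθ₄} gives r₂ω₂e^{iθ₂}+r₃ω₃e^{iθ₃}=r₄ω₄e^{iθ₄}.
Eliminating the other unknown: ω₄ = r₂ω₂ sin(θ₂−θ₃) / [r₄ sin(θ₄−θ₃)].
Numerator sine = -0.43523; denominator sine = -0.79335.
Result = 0.0188·27.23·(-0.43523) / (0.0542·(-0.79335)) = +5.181 rad/s; magnitude 5.181 rad/s.

5.18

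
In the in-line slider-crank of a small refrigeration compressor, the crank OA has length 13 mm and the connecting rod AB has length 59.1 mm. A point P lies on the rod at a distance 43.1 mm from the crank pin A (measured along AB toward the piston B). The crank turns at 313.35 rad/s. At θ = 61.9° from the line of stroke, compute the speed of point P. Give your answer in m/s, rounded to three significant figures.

3.90

ω = 313.4 rad/s.  Crank-pin speed |V_A| = rω = 4.0736 m/s, perpendicular to OA.
Rod angle: sinφ = −(r/L) sinθ ⇒ φ = -11.189°; ω_rod = −rω cosθ/√(L²−r²sin²θ) = -33.094 rad/s.
V_P = V_A + ω_rod × AP, with AP = 0.0431 m along the rod.
Components: V_Px = −rω sinθ − a·ω_rod·sinφ = -3.8702 m/s;  V_Py = rω cosθ + a·ω_rod·cosφ = +0.51944 m/s.
|V_P| = √(V_Px² + V_Py²) = 3.9049 m/s.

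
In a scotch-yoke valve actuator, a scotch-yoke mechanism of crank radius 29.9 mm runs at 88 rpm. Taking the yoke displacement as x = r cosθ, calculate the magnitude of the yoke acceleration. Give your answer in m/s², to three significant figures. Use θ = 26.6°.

ω = 9.215 rad/s (from 88 rpm).
x = r cosθ ⇒ ẍ = −rω² cosθ (ω constant).
|a| = rω²|cosθ| = 0.0299·(9.215)²·|cos 26.6°| = 2.2704 m/s².

2.27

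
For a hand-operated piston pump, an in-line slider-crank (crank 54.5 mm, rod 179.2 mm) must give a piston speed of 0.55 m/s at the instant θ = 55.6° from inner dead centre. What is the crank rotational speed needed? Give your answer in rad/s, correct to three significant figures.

For an in-line slider-crank, |v_piston| = rω|sinθ|·[1 + r cosθ/√(L² − r² sin²θ)].
With r = 0.0545 m, L = 0.1792 m, θ = 55.6°: the bracketed kinematic factor |dx/dθ| = 0.052951 m.
ω = v/|dx/dθ| = 0.55/0.052951 = 10.387 rad/s.

10.4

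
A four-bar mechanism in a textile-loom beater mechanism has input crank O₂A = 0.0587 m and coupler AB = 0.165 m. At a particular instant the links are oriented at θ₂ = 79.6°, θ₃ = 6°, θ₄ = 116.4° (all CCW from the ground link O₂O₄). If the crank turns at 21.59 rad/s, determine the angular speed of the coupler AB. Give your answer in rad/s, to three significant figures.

4.91

ω₂ = 21.59 rad/s
Differentiating the loop-closure r₂e^{iθ₂}+r₃e^{iθ₃}=r₁+r₄e^{iθ₄} gives r₂ω₂e^{iθ₂}+r₃ω₃e^{iθ₃}=r₄ω₄e^{iθ₄}.
Eliminating the other unknown: ω₃ = r₂ω₂ sin(θ₄−θ₂) / [r₃ sin(θ₃−θ₄)].
Numerator sine = +0.59902; denominator sine = -0.93728.
Result = 0.0587·21.59·(+0.59902) / (0.165·(-0.93728)) = -4.9089 rad/s; magnitude 4.9089 rad/s.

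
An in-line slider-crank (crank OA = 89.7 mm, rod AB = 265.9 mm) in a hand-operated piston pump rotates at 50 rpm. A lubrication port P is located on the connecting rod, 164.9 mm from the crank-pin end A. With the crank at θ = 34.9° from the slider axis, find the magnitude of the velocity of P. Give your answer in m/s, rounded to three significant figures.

ω = 5.236 rad/s.  Crank-pin speed |V_A| = rω = 0.46967 m/s, perpendicular to OA.
Rod angle: sinφ = −(r/L) sinθ ⇒ φ = -11.129°; ω_rod = −rω cosθ/√(L²−r²sin²θ) = -1.4764 rad/s.
V_P = V_A + ω_rod × AP, with AP = 0.1649 m along the rod.
Components: V_Px = −rω sinθ − a·ω_rod·sinφ = -0.31571 m/s;  V_Py = rω cosθ + a·ω_rod·cosφ = +0.14631 m/s.
|V_P| = √(V_Px² + V_Py²) = 0.34797 m/s.

0.348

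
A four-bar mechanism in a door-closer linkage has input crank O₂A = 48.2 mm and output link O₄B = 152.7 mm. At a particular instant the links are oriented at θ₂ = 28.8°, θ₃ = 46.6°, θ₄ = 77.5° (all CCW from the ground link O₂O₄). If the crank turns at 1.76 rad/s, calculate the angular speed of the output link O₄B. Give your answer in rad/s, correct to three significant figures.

0.331

ω₂ = 1.76 rad/s
Differentiating the loop-closure r₂e^{iθ₂}+r₃e^{iθ₃}=r₁+r₄e^{iθ₄} gives r₂ω₂e^{iθ₂}+r₃ω₃e^{iθ₃}=r₄ω₄e^{iθ₄}.
Eliminating the other unknown: ω₄ = r₂ω₂ sin(θ₂−θ₃) / [r₄ sin(θ₄−θ₃)].
Numerator sine = -0.30570; denominator sine = +0.51354.
Result = 0.0482·1.76·(-0.30570) / (0.1527·(+0.51354)) = -0.3307 rad/s; magnitude 0.3307 rad/s.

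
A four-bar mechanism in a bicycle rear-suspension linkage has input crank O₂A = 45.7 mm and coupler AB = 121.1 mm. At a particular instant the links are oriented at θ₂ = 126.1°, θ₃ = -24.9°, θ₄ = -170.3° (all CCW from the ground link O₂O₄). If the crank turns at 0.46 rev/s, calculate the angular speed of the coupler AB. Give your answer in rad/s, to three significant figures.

ω₂ = 2.89 rad/s (from 0.46 rev/s).
Differentiating the loop-closure r₂e^{iθ₂}+r₃e^{iθ₃}=r₁+r₄e^{iθ₄} gives r₂ω₂e^{iθ₂}+r₃ω₃e^{iθ₃}=r₄ω₄e^{iθ₄}.
Eliminating the other unknown: ω₃ = r₂ω₂ sin(θ₄−θ₂) / [r₃ sin(θ₃−θ₄)].
Numerator sine = +0.89571; denominator sine = +0.56784.
Result = 0.0457·2.89·(+0.89571) / (0.1211·(+0.56784)) = +1.7205 rad/s; magnitude 1.7205 rad/s.

1.72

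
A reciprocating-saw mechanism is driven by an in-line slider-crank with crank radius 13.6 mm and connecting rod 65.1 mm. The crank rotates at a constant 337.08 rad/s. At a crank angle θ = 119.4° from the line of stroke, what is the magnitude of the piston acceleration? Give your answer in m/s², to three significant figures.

ω = 337.1 rad/s
x(θ) = r cosθ + √(L² − r² sin²θ); with ω constant, a = ω²·d²x/dθ².
d²x/dθ² = −r cosθ − r²(cos2θ)/√u − r⁴ sin²2θ/(4u^{3/2}),  u = L² − r² sin²θ = 0.00409762 m².
Substituting r = 0.0136 m, L = 0.0651 m, θ = 119.4°: d²x/dθ² = +0.0081492 m.
a = ω²·d²x/dθ² = (337.1)²·(+0.0081492) = +925.94 m/s²;  |a| = 925.94 m/s².

926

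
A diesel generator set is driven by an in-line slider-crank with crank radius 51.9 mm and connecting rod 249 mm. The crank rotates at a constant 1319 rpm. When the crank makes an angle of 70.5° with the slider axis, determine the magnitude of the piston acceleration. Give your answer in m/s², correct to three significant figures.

ω = 2π·1319/60 = 138.1 rad/s
x(θ) = r cosθ + √(L² − r² sin²θ); with ω constant, a = ω²·d²x/dθ².
d²x/dθ² = −r cosθ − r²(cos2θ)/√u − r⁴ sin²2θ/(4u^{3/2}),  u = L² − r² sin²θ = 0.0596075 m².
Substituting r = 0.0519 m, L = 0.249 m, θ = 70.5°: d²x/dθ² = -0.0087999 m.
a = ω²·d²x/dθ² = (138.1)²·(-0.0087999) = -167.89 m/s²;  |a| = 167.89 m/s².

168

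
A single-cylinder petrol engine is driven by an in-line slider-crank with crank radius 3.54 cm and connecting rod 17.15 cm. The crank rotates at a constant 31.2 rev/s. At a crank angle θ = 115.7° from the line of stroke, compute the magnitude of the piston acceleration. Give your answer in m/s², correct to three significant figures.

766

ω = 2π·31.2 = 196 rad/s
x(θ) = r cosθ + √(L² − r² sin²θ); with ω constant, a = ω²·d²x/dθ².
d²x/dθ² = −r cosθ − r²(cos2θ)/√u − r⁴ sin²2θ/(4u^{3/2}),  u = L² − r² sin²θ = 0.0283948 m².
Substituting r = 0.0354 m, L = 0.1715 m, θ = 115.7°: d²x/dθ² = +0.019941 m.
a = ω²·d²x/dθ² = (196)²·(+0.019941) = +766.33 m/s²;  |a| = 766.33 m/s².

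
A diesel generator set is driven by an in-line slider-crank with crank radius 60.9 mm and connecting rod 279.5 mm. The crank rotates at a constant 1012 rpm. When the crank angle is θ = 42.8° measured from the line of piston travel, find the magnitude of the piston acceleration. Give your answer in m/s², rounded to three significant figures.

515

ω = 2π·1012/60 = 106 rad/s
x(θ) = r cosθ + √(L² − r² sin²θ); with ω constant, a = ω²·d²x/dθ².
d²x/dθ² = −r cosθ − r²(cos2θ)/√u − r⁴ sin²2θ/(4u^{3/2}),  u = L² − r² sin²θ = 0.0764081 m².
Substituting r = 0.0609 m, L = 0.2795 m, θ = 42.8°: d²x/dθ² = -0.045875 m.
a = ω²·d²x/dθ² = (106)²·(-0.045875) = -515.23 m/s²;  |a| = 515.23 m/s².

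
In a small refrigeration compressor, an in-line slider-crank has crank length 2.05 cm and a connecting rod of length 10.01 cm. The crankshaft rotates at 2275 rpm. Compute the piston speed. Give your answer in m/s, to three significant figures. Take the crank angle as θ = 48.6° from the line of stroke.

4.17

ω = 2π·2275/60 = 238.2 rad/s
For an in-line slider-crank, x = r cosθ + √(L² − r² sin²θ), so v = −rω sinθ·[1 + r cosθ/√(L² − r² sin²θ)].
With r = 0.0205 m, L = 0.1001 m, θ = 48.6°: √(L² − r² sin²θ) = 0.098912 m.
v = −0.0205·238.2·0.75011·[1 + 0.0205·0.66131/0.098912] = -4.1656 m/s.
|v| = 4.1656 m/s.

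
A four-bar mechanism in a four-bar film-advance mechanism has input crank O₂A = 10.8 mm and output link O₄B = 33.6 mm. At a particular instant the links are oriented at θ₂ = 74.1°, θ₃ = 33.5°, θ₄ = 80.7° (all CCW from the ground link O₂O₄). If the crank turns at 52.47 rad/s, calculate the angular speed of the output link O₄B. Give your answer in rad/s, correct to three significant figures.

15.0

ω₂ = 52.47 rad/s
Differentiating the loop-closure r₂e^{iθ₂}+r₃e^{iθ₃}=r₁+r₄e^{iθ₄} gives r₂ω₂e^{iθ₂}+r₃ω₃e^{iθ₃}=r₄ω₄e^{iθ₄}.
Eliminating the other unknown: ω₄ = r₂ω₂ sin(θ₂−θ₃) / [r₄ sin(θ₄−θ₃)].
Numerator sine = +0.65077; denominator sine = +0.73373.
Result = 0.0108·52.47·(+0.65077) / (0.0336·(+0.73373)) = +14.959 rad/s; magnitude 14.959 rad/s.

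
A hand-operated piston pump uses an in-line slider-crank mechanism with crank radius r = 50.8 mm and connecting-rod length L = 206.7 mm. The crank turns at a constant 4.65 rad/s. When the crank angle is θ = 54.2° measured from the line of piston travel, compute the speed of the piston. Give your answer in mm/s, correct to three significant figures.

220

ω = 4.65 rad/s
For an in-line slider-crank, x = r cosθ + √(L² − r² sin²θ), so v = −rω sinθ·[1 + r cosθ/√(L² − r² sin²θ)].
With r = 0.0508 m, L = 0.2067 m, θ = 54.2°: √(L² − r² sin²θ) = 0.20255 m.
v = −0.0508·4.65·0.81106·[1 + 0.0508·0.58496/0.20255] = -0.2197 m/s.
|v| = 0.2197 m/s = 219.7 mm/s.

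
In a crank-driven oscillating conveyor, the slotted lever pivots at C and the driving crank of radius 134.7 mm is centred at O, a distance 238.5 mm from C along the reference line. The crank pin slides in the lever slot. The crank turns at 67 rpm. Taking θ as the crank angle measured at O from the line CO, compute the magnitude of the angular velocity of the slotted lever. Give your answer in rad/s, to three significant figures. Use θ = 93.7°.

1.59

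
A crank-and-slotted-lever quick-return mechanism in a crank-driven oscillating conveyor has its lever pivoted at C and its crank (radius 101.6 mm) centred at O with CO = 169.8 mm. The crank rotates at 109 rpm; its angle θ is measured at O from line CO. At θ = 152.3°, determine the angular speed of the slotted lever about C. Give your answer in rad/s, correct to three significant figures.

ω = 11.41 rad/s (from 109 rpm).
Crank pin A relative to C: A = (d + r cosθ, r sinθ); lever angle φ = atan2(r sinθ, d + r cosθ).
Differentiating tanφ: φ̇ = rω(d cosθ + r)/(d² + r² + 2dr cosθ).
d² + r² + 2dr cosθ = |CA|² = 0.00860554 m²;  d cosθ + r = -0.04874 m.
|ω_lever| = |0.1016·11.41·-0.04874| / 0.00860554 = 6.5683 rad/s.

6.57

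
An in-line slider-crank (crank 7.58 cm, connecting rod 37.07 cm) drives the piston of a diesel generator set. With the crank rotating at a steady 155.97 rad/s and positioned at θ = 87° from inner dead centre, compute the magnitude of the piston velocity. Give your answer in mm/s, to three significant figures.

11900

ω = 156 rad/s
For an in-line slider-crank, x = r cosθ + √(L² − r² sin²θ), so v = −rω sinθ·[1 + r cosθ/√(L² − r² sin²θ)].
With r = 0.0758 m, L = 0.3707 m, θ = 87°: √(L² − r² sin²θ) = 0.36289 m.
v = −0.0758·156·0.99863·[1 + 0.0758·0.05234/0.36289] = -11.935 m/s.
|v| = 11.935 m/s = 11935 mm/s.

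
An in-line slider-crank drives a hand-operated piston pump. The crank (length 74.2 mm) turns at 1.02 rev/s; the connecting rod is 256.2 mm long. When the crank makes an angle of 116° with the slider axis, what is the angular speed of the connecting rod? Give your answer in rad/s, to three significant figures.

ω = 6.409 rad/s (converted from 1.02 rev/s).
The rod makes angle φ with the slider axis where L sinφ = r sinθ; differentiating, L cosφ·φ̇ = r ω cosθ.
L cosφ = √(L² − r² sin²θ) = 0.24737 m.
|ω_rod| = r ω |cosθ| / √(L² − r² sin²θ) = 0.0742·6.409·0.43837/0.24737 = 0.84272 rad/s.

0.843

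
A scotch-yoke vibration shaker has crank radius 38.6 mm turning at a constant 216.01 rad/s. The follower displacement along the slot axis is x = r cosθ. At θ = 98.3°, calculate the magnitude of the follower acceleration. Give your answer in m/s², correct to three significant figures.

ω = 216 rad/s
x = r cosθ ⇒ ẍ = −rω² cosθ (ω constant).
|a| = rω²|cosθ| = 0.0386·(216)²·|cos 98.3°| = 260 m/s².

260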